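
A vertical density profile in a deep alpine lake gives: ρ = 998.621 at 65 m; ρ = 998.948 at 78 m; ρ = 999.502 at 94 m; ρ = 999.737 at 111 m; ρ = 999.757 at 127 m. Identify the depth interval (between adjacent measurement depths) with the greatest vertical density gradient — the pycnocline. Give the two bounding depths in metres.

Compute the density gradient over each adjacent pair:
  65–78 m: Δρ/Δz = 0.327/13 = 0.025 kg m⁻⁴
  78–94 m: Δρ/Δz = 0.554/16 = 0.035 kg m⁻⁴
  94–111 m: Δρ/Δz = 0.235/17 = 0.014 kg m⁻⁴
  111–127 m: Δρ/Δz = 0.020/16 = 1.3 × 10⁻³ kg m⁻⁴
The largest gradient is in the 78–94 m interval — the pycnocline.

78–94 m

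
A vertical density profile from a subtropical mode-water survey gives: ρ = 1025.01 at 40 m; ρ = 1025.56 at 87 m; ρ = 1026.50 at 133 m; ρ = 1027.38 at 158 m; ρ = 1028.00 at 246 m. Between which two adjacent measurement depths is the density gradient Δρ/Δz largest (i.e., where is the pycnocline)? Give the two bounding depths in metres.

Compute the density gradient over each adjacent pair:
  40–87 m: Δρ/Δz = 0.55/47 = 0.012 kg m⁻⁴
  87–133 m: Δρ/Δz = 0.94/46 = 0.020 kg m⁻⁴
  133–158 m: Δρ/Δz = 0.88/25 = 0.035 kg m⁻⁴
  158–246 m: Δρ/Δz = 0.62/88 = 7.0 × 10⁻³ kg m⁻⁴
The largest gradient is in the 133–158 m interval — the pycnocline.

133–158 m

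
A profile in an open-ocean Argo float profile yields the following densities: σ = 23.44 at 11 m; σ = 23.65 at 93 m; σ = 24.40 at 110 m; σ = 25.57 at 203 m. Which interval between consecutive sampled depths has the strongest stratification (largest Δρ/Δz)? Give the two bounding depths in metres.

93–110 m

Compute the density gradient over each adjacent pair:
  11–93 m: Δρ/Δz = 0.21/82 = 2.6 × 10⁻³ kg m⁻⁴
  93–110 m: Δρ/Δz = 0.75/17 = 0.044 kg m⁻⁴
  110–203 m: Δρ/Δz = 1.17/93 = 0.013 kg m⁻⁴
The largest gradient is in the 93–110 m interval — the pycnocline.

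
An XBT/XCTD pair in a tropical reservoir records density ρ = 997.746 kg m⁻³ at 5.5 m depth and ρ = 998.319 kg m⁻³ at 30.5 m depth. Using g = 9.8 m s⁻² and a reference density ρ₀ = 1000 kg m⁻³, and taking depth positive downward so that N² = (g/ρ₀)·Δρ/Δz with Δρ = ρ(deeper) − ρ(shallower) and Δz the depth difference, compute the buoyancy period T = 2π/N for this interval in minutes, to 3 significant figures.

6.99 min

Δρ = 998.319 − 997.746 = 0.573 kg m⁻³ over Δz = 30.5 − 5.5 = 25 m.
N² = (9.8/1000) × (0.573/25) = 2.2462 × 10⁻⁴ s⁻².
N = √(2.2462 × 10⁻⁴) = 0.014987 rad s⁻¹, so T = 2π/N = 419.24 s = 6.9873 min ≈ 6.99 min.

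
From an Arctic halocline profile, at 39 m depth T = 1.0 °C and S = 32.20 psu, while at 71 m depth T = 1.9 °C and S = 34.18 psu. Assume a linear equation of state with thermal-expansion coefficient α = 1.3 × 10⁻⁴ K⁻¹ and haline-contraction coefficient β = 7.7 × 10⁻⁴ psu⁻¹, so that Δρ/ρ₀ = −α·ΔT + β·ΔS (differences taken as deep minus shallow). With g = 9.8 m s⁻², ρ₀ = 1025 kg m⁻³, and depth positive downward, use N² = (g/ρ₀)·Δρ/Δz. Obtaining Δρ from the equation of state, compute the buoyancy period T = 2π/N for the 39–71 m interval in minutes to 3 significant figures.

5.04 min

ΔT = +0.9 K, ΔS = +1.98 psu (deep − shallow).
Δρ/ρ₀ = −αΔT + βΔS = -1.17 × 10⁻⁴ + 1.5246 × 10⁻³ = 1.4076 × 10⁻³, so Δρ ≈ 1.443 kg m⁻³.
N² = (g/ρ₀)·Δρ/Δz = g·(Δρ/ρ₀)/Δz = 9.8 × 1.4076 × 10⁻³ / 32 = 4.3108 × 10⁻⁴ s⁻².
N = √(4.3108 × 10⁻⁴) = 0.020762 rad s⁻¹ → T = 2π/N = 302.63 s = 5.0438 min ≈ 5.04 min.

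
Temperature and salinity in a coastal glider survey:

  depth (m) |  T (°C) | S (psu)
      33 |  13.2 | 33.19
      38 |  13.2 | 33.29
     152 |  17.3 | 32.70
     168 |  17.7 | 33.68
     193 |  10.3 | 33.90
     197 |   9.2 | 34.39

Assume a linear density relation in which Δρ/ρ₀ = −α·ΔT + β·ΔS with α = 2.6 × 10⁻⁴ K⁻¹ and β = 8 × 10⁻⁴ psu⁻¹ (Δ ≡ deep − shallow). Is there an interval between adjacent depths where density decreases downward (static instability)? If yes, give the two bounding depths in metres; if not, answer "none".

38–152 m

Evaluate Δρ/ρ₀ = −αΔT + βΔS across each adjacent pair:
  33–38 m: −αΔT+βΔS = −(2.6 × 10⁻⁴)(+0.0)+(8 × 10⁻⁴)(+0.10) = 8.0 × 10⁻⁵ → stable
  38–152 m: −αΔT+βΔS = −(2.6 × 10⁻⁴)(+4.1)+(8 × 10⁻⁴)(-0.59) = -1.5 × 10⁻³ → UNSTABLE
  152–168 m: −αΔT+βΔS = −(2.6 × 10⁻⁴)(+0.4)+(8 × 10⁻⁴)(+0.98) = 6.8 × 10⁻⁴ → stable
  168–193 m: −αΔT+βΔS = −(2.6 × 10⁻⁴)(-7.4)+(8 × 10⁻⁴)(+0.22) = 2.1 × 10⁻³ → stable
  193–197 m: −αΔT+βΔS = −(2.6 × 10⁻⁴)(-1.1)+(8 × 10⁻⁴)(+0.49) = 6.8 × 10⁻⁴ → stable
The 38–152 m interval has Δρ < 0: lighter water underlies denser water.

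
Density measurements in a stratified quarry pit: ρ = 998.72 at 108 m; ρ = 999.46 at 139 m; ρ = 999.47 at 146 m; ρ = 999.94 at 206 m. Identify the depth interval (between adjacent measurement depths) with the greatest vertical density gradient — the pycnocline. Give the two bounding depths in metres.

Compute the density gradient over each adjacent pair:
  108–139 m: Δρ/Δz = 0.74/31 = 0.024 kg m⁻⁴
  139–146 m: Δρ/Δz = 0.01/7 = 1.4 × 10⁻³ kg m⁻⁴
  146–206 m: Δρ/Δz = 0.47/60 = 7.8 × 10⁻³ kg m⁻⁴
The largest gradient is in the 108–139 m interval — the pycnocline.

108–139 m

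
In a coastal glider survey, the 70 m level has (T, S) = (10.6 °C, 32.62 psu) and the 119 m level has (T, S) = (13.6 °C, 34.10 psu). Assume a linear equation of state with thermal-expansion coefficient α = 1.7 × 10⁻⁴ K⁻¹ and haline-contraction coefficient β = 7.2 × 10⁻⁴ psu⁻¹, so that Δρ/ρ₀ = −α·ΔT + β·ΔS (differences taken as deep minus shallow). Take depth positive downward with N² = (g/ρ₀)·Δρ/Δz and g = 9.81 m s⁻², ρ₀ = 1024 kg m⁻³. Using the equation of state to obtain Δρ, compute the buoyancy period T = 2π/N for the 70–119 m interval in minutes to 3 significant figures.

ΔT = +3.0 K, ΔS = +1.48 psu (deep − shallow).
Δρ/ρ₀ = −αΔT + βΔS = -5.10 × 10⁻⁴ + 1.0656 × 10⁻³ = 5.556 × 10⁻⁴, so Δρ ≈ 0.5689 kg m⁻³.
N² = (g/ρ₀)·Δρ/Δz = g·(Δρ/ρ₀)/Δz = 9.81 × 5.556 × 10⁻⁴ / 49 = 1.1123 × 10⁻⁴ s⁻².
N = √(1.1123 × 10⁻⁴) = 0.010547 rad s⁻¹ → T = 2π/N = 595.73 s = 9.9288 min ≈ 9.93 min.

9.93 min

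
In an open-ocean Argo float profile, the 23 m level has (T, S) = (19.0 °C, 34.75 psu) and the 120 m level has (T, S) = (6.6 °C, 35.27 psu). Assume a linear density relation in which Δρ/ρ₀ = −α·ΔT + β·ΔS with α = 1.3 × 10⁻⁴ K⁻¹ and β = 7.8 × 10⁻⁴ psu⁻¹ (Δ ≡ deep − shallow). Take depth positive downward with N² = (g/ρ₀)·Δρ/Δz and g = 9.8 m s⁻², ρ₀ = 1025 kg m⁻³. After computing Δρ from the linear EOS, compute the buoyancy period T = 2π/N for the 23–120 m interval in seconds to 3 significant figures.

440 s

ΔT = -12.4 K, ΔS = +0.52 psu (deep − shallow).
Δρ/ρ₀ = −αΔT + βΔS = 1.612 × 10⁻³ + 4.056 × 10⁻⁴ = 2.0176 × 10⁻³, so Δρ ≈ 2.068 kg m⁻³.
N² = (g/ρ₀)·Δρ/Δz = g·(Δρ/ρ₀)/Δz = 9.8 × 2.0176 × 10⁻³ / 97 = 2.0384 × 10⁻⁴ s⁻².
N = √(2.0384 × 10⁻⁴) = 0.014277 rad s⁻¹ → T = 2π/N = 440.09 s ≈ 440 s.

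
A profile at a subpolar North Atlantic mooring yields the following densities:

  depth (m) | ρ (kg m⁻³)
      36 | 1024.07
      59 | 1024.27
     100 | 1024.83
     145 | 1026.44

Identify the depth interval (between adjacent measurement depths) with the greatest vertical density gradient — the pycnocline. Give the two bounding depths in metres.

Compute the density gradient over each adjacent pair:
  36–59 m: Δρ/Δz = 0.20/23 = 8.7 × 10⁻³ kg m⁻⁴
  59–100 m: Δρ/Δz = 0.56/41 = 0.014 kg m⁻⁴
  100–145 m: Δρ/Δz = 1.61/45 = 0.036 kg m⁻⁴
The largest gradient is in the 100–145 m interval — the pycnocline.

100–145 m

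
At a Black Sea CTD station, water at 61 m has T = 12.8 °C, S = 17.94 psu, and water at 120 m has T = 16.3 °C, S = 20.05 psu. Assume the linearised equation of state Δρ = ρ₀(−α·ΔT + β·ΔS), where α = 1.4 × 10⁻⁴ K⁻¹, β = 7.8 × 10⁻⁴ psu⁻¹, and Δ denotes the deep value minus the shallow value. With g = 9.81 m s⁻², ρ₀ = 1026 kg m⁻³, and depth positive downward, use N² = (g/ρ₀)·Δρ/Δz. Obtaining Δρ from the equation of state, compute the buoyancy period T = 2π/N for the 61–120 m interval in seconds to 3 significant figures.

453 s

ΔT = +3.5 K, ΔS = +2.11 psu (deep − shallow).
Δρ/ρ₀ = −αΔT + βΔS = -4.90 × 10⁻⁴ + 1.6458 × 10⁻³ = 1.1558 × 10⁻³, so Δρ ≈ 1.186 kg m⁻³.
N² = (g/ρ₀)·Δρ/Δz = g·(Δρ/ρ₀)/Δz = 9.81 × 1.1558 × 10⁻³ / 59 = 1.9218 × 10⁻⁴ s⁻².
N = √(1.9218 × 10⁻⁴) = 0.013863 rad s⁻¹ → T = 2π/N = 453.23 s ≈ 453 s.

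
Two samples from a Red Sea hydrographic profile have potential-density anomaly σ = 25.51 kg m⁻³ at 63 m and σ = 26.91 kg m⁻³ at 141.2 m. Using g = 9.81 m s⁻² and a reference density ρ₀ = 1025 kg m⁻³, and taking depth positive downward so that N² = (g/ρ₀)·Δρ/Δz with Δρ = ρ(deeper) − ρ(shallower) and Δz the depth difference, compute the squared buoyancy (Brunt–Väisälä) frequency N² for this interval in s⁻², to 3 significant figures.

1.71 × 10⁻⁴ s⁻²

Δρ = 1026.91 − 1025.51 = 1.40 kg m⁻³ over Δz = 141.2 − 63 = 78.2 m.
N² = (9.81/1025) × (1.40/78.2) = 1.7134 × 10⁻⁴ s⁻² ≈ 1.71 × 10⁻⁴ s⁻².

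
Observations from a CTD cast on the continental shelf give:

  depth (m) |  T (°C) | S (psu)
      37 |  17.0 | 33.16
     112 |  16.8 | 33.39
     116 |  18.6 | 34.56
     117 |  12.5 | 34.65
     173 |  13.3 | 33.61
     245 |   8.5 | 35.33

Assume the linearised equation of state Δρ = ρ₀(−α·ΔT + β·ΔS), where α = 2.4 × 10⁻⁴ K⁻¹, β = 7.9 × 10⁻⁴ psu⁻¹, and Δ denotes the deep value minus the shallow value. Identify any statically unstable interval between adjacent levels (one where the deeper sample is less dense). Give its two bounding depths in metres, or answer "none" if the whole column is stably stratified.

117–173 m

Evaluate Δρ/ρ₀ = −αΔT + βΔS across each adjacent pair:
  37–112 m: −αΔT+βΔS = −(2.4 × 10⁻⁴)(-0.2)+(7.9 × 10⁻⁴)(+0.23) = 2.3 × 10⁻⁴ → stable
  112–116 m: −αΔT+βΔS = −(2.4 × 10⁻⁴)(+1.8)+(7.9 × 10⁻⁴)(+1.17) = 4.9 × 10⁻⁴ → stable
  116–117 m: −αΔT+βΔS = −(2.4 × 10⁻⁴)(-6.1)+(7.9 × 10⁻⁴)(+0.09) = 1.5 × 10⁻³ → stable
  117–173 m: −αΔT+βΔS = −(2.4 × 10⁻⁴)(+0.8)+(7.9 × 10⁻⁴)(-1.04) = -1.0 × 10⁻³ → UNSTABLE
  173–245 m: −αΔT+βΔS = −(2.4 × 10⁻⁴)(-4.8)+(7.9 × 10⁻⁴)(+1.72) = 2.5 × 10⁻³ → stable
The 117–173 m interval has Δρ < 0: lighter water underlies denser water.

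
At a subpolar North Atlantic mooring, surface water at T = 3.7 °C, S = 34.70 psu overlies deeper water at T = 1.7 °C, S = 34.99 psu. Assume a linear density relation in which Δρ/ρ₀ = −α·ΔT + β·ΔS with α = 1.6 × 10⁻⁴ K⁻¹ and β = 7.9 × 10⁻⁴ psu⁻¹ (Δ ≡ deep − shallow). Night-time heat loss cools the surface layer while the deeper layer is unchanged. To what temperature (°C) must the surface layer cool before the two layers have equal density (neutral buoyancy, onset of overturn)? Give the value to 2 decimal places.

0.27 °C

Neutral buoyancy requires Δρ = 0, i.e. −α(T_deep − T_surf′) + β(S_deep − S_surf) = 0.
T_surf′ = T_deep − (β/α)·ΔS = 1.7 − (7.9 × 10⁻⁴/1.6 × 10⁻⁴)·(+0.29) = 0.2681 °C.
Cooling required: 3.7 − (0.2681) = 3.4319 °C.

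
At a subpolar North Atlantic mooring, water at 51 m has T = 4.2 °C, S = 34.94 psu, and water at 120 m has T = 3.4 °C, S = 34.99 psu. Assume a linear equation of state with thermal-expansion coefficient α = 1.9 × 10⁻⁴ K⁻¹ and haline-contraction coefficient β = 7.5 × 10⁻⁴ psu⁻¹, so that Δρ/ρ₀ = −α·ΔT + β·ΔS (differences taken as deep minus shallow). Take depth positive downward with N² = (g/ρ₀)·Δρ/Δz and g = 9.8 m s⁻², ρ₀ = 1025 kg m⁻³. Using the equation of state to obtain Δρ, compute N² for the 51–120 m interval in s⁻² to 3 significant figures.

ΔT = -0.8 K, ΔS = +0.05 psu (deep − shallow).
Δρ/ρ₀ = −αΔT + βΔS = 1.52 × 10⁻⁴ + 3.75 × 10⁻⁵ = 1.895 × 10⁻⁴, so Δρ ≈ 0.1942 kg m⁻³.
N² = (g/ρ₀)·Δρ/Δz = g·(Δρ/ρ₀)/Δz = 9.8 × 1.895 × 10⁻⁴ / 69 = 2.6914 × 10⁻⁵ s⁻² ≈ 2.69 × 10⁻⁵ s⁻².

2.69 × 10⁻⁵ s⁻²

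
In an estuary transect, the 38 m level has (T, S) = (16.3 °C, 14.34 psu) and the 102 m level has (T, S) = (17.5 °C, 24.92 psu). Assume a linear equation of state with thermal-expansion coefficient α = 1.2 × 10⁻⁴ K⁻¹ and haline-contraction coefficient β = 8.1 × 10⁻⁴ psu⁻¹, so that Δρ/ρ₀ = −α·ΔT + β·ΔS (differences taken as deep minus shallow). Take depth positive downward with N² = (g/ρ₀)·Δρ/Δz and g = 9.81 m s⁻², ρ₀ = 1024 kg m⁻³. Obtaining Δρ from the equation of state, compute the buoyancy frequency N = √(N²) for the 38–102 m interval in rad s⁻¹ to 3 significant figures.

ΔT = +1.2 K, ΔS = +10.58 psu (deep − shallow).
Δρ/ρ₀ = −αΔT + βΔS = -1.44 × 10⁻⁴ + 8.5698 × 10⁻³ = 8.4258 × 10⁻³, so Δρ ≈ 8.628 kg m⁻³.
N² = (g/ρ₀)·Δρ/Δz = g·(Δρ/ρ₀)/Δz = 9.81 × 8.4258 × 10⁻³ / 64 = 1.2915 × 10⁻³ s⁻².
N = √(1.2915 × 10⁻³) = 0.035937 rad s⁻¹ ≈ 0.0359 rad s⁻¹.

0.0359 rad s⁻¹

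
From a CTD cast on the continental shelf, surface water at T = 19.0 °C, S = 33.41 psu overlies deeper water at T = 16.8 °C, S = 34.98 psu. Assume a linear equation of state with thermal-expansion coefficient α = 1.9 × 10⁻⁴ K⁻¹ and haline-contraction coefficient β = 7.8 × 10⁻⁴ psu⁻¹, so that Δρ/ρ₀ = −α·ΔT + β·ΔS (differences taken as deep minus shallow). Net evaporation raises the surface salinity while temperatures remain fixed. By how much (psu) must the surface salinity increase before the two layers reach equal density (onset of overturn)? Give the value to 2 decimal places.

2.11 psu

Neutral buoyancy requires −α(T_deep − T_surf) + β(S_deep − S_surf′) = 0.
S_surf′ = S_deep − (α/β)·ΔT = 34.98 − (1.9 × 10⁻⁴/7.8 × 10⁻⁴)·(-2.2) = 35.5159 psu.
Increase required: 35.5159 − 33.41 = 2.1059 psu.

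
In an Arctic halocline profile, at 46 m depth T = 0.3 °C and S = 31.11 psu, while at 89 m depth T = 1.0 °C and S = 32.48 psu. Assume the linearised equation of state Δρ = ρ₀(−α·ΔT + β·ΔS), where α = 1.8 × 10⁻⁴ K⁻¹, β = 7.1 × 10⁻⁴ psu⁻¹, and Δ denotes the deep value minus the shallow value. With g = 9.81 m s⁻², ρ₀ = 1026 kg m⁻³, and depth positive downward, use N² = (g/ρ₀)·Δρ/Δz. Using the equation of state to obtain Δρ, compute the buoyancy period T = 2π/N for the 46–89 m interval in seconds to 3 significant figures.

ΔT = +0.7 K, ΔS = +1.37 psu (deep − shallow).
Δρ/ρ₀ = −αΔT + βΔS = -1.26 × 10⁻⁴ + 9.727 × 10⁻⁴ = 8.467 × 10⁻⁴, so Δρ ≈ 0.8687 kg m⁻³.
N² = (g/ρ₀)·Δρ/Δz = g·(Δρ/ρ₀)/Δz = 9.81 × 8.467 × 10⁻⁴ / 43 = 1.9317 × 10⁻⁴ s⁻².
N = √(1.9317 × 10⁻⁴) = 0.013899 rad s⁻¹ → T = 2π/N = 452.06 s ≈ 452 s.

452 s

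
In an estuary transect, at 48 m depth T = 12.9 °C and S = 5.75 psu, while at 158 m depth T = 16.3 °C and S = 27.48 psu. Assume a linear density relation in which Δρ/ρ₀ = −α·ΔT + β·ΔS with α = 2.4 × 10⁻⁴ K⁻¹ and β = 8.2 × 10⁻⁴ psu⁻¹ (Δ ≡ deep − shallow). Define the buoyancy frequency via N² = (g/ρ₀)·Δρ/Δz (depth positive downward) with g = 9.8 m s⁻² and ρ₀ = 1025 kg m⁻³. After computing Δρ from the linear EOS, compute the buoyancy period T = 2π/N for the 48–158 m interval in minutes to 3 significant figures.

2.69 min

ΔT = +3.4 K, ΔS = +21.73 psu (deep − shallow).
Δρ/ρ₀ = −αΔT + βΔS = -8.16 × 10⁻⁴ + 0.0178186 = 0.0170026, so Δρ ≈ 17.43 kg m⁻³.
N² = (g/ρ₀)·Δρ/Δz = g·(Δρ/ρ₀)/Δz = 9.8 × 0.0170026 / 110 = 1.5148 × 10⁻³ s⁻².
N = √(1.5148 × 10⁻³) = 0.038920 rad s⁻¹ → T = 2π/N = 161.44 s = 2.6907 min ≈ 2.69 min.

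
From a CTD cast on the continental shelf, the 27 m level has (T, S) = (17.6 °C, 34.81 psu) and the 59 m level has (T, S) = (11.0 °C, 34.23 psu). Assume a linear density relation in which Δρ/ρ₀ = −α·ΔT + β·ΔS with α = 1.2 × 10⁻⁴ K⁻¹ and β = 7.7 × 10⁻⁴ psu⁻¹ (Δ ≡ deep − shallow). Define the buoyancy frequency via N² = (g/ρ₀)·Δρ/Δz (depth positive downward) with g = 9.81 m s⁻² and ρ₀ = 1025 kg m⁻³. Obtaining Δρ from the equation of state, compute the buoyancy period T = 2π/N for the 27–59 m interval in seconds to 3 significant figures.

ΔT = -6.6 K, ΔS = -0.58 psu (deep − shallow).
Δρ/ρ₀ = −αΔT + βΔS = 7.92 × 10⁻⁴ − 4.466 × 10⁻⁴ = 3.454 × 10⁻⁴, so Δρ ≈ 0.3540 kg m⁻³.
N² = (g/ρ₀)·Δρ/Δz = g·(Δρ/ρ₀)/Δz = 9.81 × 3.454 × 10⁻⁴ / 32 = 1.0589 × 10⁻⁴ s⁻².
N = √(1.0589 × 10⁻⁴) = 0.010290 rad s⁻¹ → T = 2π/N = 610.61 s ≈ 611 s.

611 s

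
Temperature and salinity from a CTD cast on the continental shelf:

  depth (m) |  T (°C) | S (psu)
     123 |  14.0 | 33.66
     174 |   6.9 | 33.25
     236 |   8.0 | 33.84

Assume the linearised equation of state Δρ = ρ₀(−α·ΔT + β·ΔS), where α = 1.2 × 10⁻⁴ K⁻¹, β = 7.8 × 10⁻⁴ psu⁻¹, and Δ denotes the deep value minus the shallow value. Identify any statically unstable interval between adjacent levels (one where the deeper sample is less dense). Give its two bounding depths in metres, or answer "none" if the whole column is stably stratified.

Evaluate Δρ/ρ₀ = −αΔT + βΔS across each adjacent pair:
  123–174 m: −αΔT+βΔS = −(1.2 × 10⁻⁴)(-7.1)+(7.8 × 10⁻⁴)(-0.41) = 5.3 × 10⁻⁴ → stable
  174–236 m: −αΔT+βΔS = −(1.2 × 10⁻⁴)(+1.1)+(7.8 × 10⁻⁴)(+0.59) = 3.3 × 10⁻⁴ → stable
Every interval has Δρ > 0: the column is stably stratified throughout.

none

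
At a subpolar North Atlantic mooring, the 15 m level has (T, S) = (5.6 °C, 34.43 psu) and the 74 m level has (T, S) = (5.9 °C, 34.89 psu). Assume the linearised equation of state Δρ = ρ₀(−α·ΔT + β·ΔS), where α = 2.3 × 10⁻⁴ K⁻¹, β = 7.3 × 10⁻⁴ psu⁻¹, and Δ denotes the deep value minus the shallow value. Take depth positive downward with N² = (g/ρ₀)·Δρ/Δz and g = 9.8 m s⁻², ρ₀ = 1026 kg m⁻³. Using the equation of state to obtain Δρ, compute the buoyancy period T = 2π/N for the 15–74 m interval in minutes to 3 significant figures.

15.7 min

ΔT = +0.3 K, ΔS = +0.46 psu (deep − shallow).
Δρ/ρ₀ = −αΔT + βΔS = -6.90 × 10⁻⁵ + 3.358 × 10⁻⁴ = 2.668 × 10⁻⁴, so Δρ ≈ 0.2737 kg m⁻³.
N² = (g/ρ₀)·Δρ/Δz = g·(Δρ/ρ₀)/Δz = 9.8 × 2.668 × 10⁻⁴ / 59 = 4.4316 × 10⁻⁵ s⁻².
N = √(4.4316 × 10⁻⁵) = 6.6570 × 10⁻³ rad s⁻¹ → T = 2π/N = 943.85 s = 15.731 min ≈ 15.7 min.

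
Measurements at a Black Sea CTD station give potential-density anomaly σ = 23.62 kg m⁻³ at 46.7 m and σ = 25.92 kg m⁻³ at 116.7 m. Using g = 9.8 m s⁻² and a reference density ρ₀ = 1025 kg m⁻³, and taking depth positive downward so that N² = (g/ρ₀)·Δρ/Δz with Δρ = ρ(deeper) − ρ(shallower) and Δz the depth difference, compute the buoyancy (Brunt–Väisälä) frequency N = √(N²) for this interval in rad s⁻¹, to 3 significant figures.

0.0177 rad s⁻¹

Δρ = 1025.92 − 1023.62 = 2.30 kg m⁻³ over Δz = 116.7 − 46.7 = 70 m.
N² = (9.8/1025) × (2.30/70) = 3.1415 × 10⁻⁴ s⁻².
N = √(3.1415 × 10⁻⁴) = 0.017724 rad s⁻¹ ≈ 0.0177 rad s⁻¹.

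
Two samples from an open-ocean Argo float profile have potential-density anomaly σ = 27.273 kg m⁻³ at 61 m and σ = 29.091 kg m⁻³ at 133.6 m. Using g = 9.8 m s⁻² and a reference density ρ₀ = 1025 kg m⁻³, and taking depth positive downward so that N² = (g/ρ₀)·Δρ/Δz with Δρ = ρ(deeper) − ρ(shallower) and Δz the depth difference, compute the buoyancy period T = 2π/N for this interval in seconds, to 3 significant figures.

Δρ = 1029.091 − 1027.273 = 1.818 kg m⁻³ over Δz = 133.6 − 61 = 72.6 m.
N² = (9.8/1025) × (1.818/72.6) = 2.3942 × 10⁻⁴ s⁻².
N = √(2.3942 × 10⁻⁴) = 0.015473 rad s⁻¹, so T = 2π/N = 406.07 s ≈ 406 s.
Since Δρ > 0 the layer is stably stratified.

406 s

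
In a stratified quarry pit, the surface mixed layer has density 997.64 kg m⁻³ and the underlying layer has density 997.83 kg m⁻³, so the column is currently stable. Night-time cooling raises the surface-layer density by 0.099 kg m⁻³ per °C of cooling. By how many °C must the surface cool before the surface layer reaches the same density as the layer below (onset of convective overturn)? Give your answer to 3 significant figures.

1.92 °C

Density deficit of the surface layer: 997.83 − 997.64 = 0.19 kg m⁻³.
Required change = 0.19 / 0.099 = 1.92 °C.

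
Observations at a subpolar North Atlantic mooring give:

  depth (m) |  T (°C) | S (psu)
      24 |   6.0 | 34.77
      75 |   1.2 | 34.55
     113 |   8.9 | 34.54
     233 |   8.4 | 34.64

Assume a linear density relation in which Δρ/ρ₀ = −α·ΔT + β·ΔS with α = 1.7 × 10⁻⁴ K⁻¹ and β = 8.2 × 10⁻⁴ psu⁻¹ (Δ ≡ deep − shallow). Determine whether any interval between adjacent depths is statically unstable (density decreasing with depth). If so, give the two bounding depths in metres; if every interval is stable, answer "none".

Evaluate Δρ/ρ₀ = −αΔT + βΔS across each adjacent pair:
  24–75 m: −αΔT+βΔS = −(1.7 × 10⁻⁴)(-4.8)+(8.2 × 10⁻⁴)(-0.22) = 6.4 × 10⁻⁴ → stable
  75–113 m: −αΔT+βΔS = −(1.7 × 10⁻⁴)(+7.7)+(8.2 × 10⁻⁴)(-0.01) = -1.3 × 10⁻³ → UNSTABLE
  113–233 m: −αΔT+βΔS = −(1.7 × 10⁻⁴)(-0.5)+(8.2 × 10⁻⁴)(+0.10) = 1.7 × 10⁻⁴ → stable
The 75–113 m interval has Δρ < 0: lighter water underlies denser water.

75–113 m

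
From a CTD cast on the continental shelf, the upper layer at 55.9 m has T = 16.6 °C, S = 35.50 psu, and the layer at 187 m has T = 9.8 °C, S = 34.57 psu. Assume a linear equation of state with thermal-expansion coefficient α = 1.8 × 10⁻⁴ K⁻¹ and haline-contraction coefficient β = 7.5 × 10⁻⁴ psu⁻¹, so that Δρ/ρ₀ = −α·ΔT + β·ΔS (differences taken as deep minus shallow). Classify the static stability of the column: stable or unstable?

ΔT = 9.8 − 16.6 = -6.8 K and ΔS = 34.57 − 35.50 = -0.93 psu (deep − shallow).
−αΔT = 1.224 × 10⁻³; βΔS = -6.975 × 10⁻⁴; sum Δρ/ρ₀ = 5.265 × 10⁻⁴.
Δρ/ρ₀ > 0, so Δρ > 0: deeper water is denser → statically stable.

stable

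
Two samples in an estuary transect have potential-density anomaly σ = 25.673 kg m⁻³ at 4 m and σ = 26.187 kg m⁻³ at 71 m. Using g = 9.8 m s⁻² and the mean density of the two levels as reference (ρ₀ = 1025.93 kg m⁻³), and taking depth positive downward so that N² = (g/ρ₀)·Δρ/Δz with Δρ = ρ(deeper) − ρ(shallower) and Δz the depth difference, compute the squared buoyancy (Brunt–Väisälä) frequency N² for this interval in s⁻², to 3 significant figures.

Δρ = 1026.187 − 1025.673 = 0.514 kg m⁻³ over Δz = 71 − 4 = 67 m.
N² = (9.8/1025.93) × (0.514/67) = 7.3282 × 10⁻⁵ s⁻² ≈ 7.33 × 10⁻⁵ s⁻².

7.33 × 10⁻⁵ s⁻²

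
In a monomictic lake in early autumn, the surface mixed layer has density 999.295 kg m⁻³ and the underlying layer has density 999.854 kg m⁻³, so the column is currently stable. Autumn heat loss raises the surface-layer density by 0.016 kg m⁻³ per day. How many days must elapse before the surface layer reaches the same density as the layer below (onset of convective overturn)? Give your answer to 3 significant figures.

34.9 days

Density deficit of the surface layer: 999.854 − 999.295 = 0.559 kg m⁻³.
Required change = 0.559 / 0.016 = 34.9 days.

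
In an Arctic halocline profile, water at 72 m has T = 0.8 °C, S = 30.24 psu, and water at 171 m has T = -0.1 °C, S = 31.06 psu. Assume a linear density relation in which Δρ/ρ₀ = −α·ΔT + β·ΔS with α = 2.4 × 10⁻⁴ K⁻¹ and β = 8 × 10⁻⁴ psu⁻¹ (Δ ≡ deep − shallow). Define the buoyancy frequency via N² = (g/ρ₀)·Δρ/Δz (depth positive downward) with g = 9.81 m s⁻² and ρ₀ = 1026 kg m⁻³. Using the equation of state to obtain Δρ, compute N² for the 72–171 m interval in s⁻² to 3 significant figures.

8.64 × 10⁻⁵ s⁻²

ΔT = -0.9 K, ΔS = +0.82 psu (deep − shallow).
Δρ/ρ₀ = −αΔT + βΔS = 2.16 × 10⁻⁴ + 6.56 × 10⁻⁴ = 8.72 × 10⁻⁴, so Δρ ≈ 0.8947 kg m⁻³.
N² = (g/ρ₀)·Δρ/Δz = g·(Δρ/ρ₀)/Δz = 9.81 × 8.72 × 10⁻⁴ / 99 = 8.6407 × 10⁻⁵ s⁻² ≈ 8.64 × 10⁻⁵ s⁻².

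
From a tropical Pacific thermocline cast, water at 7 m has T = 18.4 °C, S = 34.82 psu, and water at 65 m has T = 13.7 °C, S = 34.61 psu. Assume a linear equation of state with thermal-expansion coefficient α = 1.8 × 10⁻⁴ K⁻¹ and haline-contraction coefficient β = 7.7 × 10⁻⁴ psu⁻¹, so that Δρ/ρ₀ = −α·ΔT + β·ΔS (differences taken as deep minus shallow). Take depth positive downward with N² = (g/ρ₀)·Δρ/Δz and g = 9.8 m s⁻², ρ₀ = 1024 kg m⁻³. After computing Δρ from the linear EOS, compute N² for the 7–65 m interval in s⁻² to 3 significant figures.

1.16 × 10⁻⁴ s⁻²

ΔT = -4.7 K, ΔS = -0.21 psu (deep − shallow).
Δρ/ρ₀ = −αΔT + βΔS = 8.46 × 10⁻⁴ − 1.617 × 10⁻⁴ = 6.843 × 10⁻⁴, so Δρ ≈ 0.7007 kg m⁻³.
N² = (g/ρ₀)·Δρ/Δz = g·(Δρ/ρ₀)/Δz = 9.8 × 6.843 × 10⁻⁴ / 58 = 1.1562 × 10⁻⁴ s⁻² ≈ 1.16 × 10⁻⁴ s⁻².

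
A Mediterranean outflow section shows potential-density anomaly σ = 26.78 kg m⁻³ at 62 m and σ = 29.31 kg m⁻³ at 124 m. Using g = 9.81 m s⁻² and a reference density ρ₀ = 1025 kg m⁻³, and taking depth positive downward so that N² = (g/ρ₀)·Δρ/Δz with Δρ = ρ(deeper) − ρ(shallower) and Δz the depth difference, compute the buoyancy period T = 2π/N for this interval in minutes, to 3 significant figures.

Δρ = 1029.31 − 1026.78 = 2.53 kg m⁻³ over Δz = 124 − 62 = 62 m.
N² = (9.81/1025) × (2.53/62) = 3.9055 × 10⁻⁴ s⁻².
N = √(3.9055 × 10⁻⁴) = 0.019762 rad s⁻¹, so T = 2π/N = 317.94 s = 5.2990 min ≈ 5.30 min.

5.30 min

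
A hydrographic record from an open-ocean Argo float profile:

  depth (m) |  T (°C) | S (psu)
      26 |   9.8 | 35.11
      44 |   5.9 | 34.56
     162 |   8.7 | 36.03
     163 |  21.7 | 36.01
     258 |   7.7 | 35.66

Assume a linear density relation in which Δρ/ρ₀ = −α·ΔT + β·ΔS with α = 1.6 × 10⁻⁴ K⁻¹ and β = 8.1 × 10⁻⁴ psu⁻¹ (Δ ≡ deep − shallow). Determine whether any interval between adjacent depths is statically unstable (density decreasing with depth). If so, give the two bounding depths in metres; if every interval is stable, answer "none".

162–163 m

Evaluate Δρ/ρ₀ = −αΔT + βΔS across each adjacent pair:
  26–44 m: −αΔT+βΔS = −(1.6 × 10⁻⁴)(-3.9)+(8.1 × 10⁻⁴)(-0.55) = 1.8 × 10⁻⁴ → stable
  44–162 m: −αΔT+βΔS = −(1.6 × 10⁻⁴)(+2.8)+(8.1 × 10⁻⁴)(+1.47) = 7.4 × 10⁻⁴ → stable
  162–163 m: −αΔT+βΔS = −(1.6 × 10⁻⁴)(+13.0)+(8.1 × 10⁻⁴)(-0.02) = -2.1 × 10⁻³ → UNSTABLE
  163–258 m: −αΔT+βΔS = −(1.6 × 10⁻⁴)(-14.0)+(8.1 × 10⁻⁴)(-0.35) = 2.0 × 10⁻³ → stable
The 162–163 m interval has Δρ < 0: lighter water underlies denser water.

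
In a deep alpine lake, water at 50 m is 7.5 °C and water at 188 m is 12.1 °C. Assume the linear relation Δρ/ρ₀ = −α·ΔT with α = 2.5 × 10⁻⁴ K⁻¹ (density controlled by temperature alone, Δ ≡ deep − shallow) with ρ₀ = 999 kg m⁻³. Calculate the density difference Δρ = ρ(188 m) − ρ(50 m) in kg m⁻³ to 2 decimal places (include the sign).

ΔT = +4.6 K, Δρ/ρ₀ = −αΔT = -1.15 × 10⁻³.
Δρ = 999 × (-1.15 × 10⁻³) = -1.15 kg m⁻³.
Negative Δρ: lighter below, statically unstable.

-1.15 kg m⁻³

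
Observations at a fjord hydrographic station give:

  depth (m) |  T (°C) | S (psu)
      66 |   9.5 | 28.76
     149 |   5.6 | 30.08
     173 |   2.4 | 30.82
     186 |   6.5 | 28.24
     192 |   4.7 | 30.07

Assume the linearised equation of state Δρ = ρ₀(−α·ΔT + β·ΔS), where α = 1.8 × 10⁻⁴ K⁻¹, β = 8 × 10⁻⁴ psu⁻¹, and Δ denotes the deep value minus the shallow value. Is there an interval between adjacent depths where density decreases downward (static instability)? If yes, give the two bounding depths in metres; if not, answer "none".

173–186 m

Evaluate Δρ/ρ₀ = −αΔT + βΔS across each adjacent pair:
  66–149 m: −αΔT+βΔS = −(1.8 × 10⁻⁴)(-3.9)+(8 × 10⁻⁴)(+1.32) = 1.8 × 10⁻³ → stable
  149–173 m: −αΔT+βΔS = −(1.8 × 10⁻⁴)(-3.2)+(8 × 10⁻⁴)(+0.74) = 1.2 × 10⁻³ → stable
  173–186 m: −αΔT+βΔS = −(1.8 × 10⁻⁴)(+4.1)+(8 × 10⁻⁴)(-2.58) = -2.8 × 10⁻³ → UNSTABLE
  186–192 m: −αΔT+βΔS = −(1.8 × 10⁻⁴)(-1.8)+(8 × 10⁻⁴)(+1.83) = 1.8 × 10⁻³ → stable
The 173–186 m interval has Δρ < 0: lighter water underlies denser water.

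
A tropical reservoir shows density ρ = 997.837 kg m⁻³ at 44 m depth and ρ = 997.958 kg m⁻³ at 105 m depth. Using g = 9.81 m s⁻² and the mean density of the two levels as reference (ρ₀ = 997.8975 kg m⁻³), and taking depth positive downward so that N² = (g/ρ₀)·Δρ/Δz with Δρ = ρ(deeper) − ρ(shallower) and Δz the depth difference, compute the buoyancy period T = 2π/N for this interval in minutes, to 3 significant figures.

23.7 min

Δρ = 997.958 − 997.837 = 0.121 kg m⁻³ over Δz = 105 − 44 = 61 m.
N² = (9.81/997.8975) × (0.121/61) = 1.9500 × 10⁻⁵ s⁻².
N = √(1.9500 × 10⁻⁵) = 4.4159 × 10⁻³ rad s⁻¹, so T = 2π/N = 1.4229 × 10³ s = 23.715 min ≈ 23.7 min.
A positive N² confirms static stability across the interval.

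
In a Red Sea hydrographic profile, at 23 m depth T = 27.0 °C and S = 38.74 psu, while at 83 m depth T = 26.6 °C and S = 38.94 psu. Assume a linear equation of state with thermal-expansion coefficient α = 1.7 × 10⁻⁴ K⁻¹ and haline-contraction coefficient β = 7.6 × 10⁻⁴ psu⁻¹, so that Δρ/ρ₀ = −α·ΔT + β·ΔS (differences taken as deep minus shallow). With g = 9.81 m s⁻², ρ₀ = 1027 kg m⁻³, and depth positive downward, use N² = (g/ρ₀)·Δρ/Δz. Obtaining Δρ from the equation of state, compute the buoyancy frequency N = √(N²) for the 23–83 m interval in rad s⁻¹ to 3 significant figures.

ΔT = -0.4 K, ΔS = +0.20 psu (deep − shallow).
Δρ/ρ₀ = −αΔT + βΔS = 6.80 × 10⁻⁵ + 1.52 × 10⁻⁴ = 2.20 × 10⁻⁴, so Δρ ≈ 0.2259 kg m⁻³.
N² = (g/ρ₀)·Δρ/Δz = g·(Δρ/ρ₀)/Δz = 9.81 × 2.20 × 10⁻⁴ / 60 = 3.5970 × 10⁻⁵ s⁻².
N = √(3.5970 × 10⁻⁵) = 5.9975 × 10⁻³ rad s⁻¹ ≈ 6.00 × 10⁻³ rad s⁻¹.

6.00 × 10⁻³ rad s⁻¹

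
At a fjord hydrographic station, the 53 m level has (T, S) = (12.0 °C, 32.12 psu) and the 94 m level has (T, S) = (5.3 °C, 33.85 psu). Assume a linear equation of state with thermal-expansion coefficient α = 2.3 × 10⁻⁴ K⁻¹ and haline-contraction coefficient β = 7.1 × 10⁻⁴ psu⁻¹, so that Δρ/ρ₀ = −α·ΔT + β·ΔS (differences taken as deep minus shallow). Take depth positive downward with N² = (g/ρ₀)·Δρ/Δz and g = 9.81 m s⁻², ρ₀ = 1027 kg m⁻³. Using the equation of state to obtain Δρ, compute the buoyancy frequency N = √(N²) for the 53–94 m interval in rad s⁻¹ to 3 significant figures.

ΔT = -6.7 K, ΔS = +1.73 psu (deep − shallow).
Δρ/ρ₀ = −αΔT + βΔS = 1.541 × 10⁻³ + 1.2283 × 10⁻³ = 2.7693 × 10⁻³, so Δρ ≈ 2.844 kg m⁻³.
N² = (g/ρ₀)·Δρ/Δz = g·(Δρ/ρ₀)/Δz = 9.81 × 2.7693 × 10⁻³ / 41 = 6.6261 × 10⁻⁴ s⁻².
N = √(6.6261 × 10⁻⁴) = 0.025741 rad s⁻¹ ≈ 0.0257 rad s⁻¹.

0.0257 rad s⁻¹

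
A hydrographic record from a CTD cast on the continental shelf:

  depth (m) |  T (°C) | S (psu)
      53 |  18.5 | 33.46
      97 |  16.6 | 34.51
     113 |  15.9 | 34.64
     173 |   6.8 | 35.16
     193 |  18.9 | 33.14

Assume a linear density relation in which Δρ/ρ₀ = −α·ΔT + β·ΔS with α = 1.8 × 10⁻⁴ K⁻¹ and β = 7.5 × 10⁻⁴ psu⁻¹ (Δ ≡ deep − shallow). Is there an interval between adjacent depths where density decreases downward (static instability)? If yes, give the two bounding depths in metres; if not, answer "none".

173–193 m

Evaluate Δρ/ρ₀ = −αΔT + βΔS across each adjacent pair:
  53–97 m: −αΔT+βΔS = −(1.8 × 10⁻⁴)(-1.9)+(7.5 × 10⁻⁴)(+1.05) = 1.1 × 10⁻³ → stable
  97–113 m: −αΔT+βΔS = −(1.8 × 10⁻⁴)(-0.7)+(7.5 × 10⁻⁴)(+0.13) = 2.2 × 10⁻⁴ → stable
  113–173 m: −αΔT+βΔS = −(1.8 × 10⁻⁴)(-9.1)+(7.5 × 10⁻⁴)(+0.52) = 2.0 × 10⁻³ → stable
  173–193 m: −αΔT+βΔS = −(1.8 × 10⁻⁴)(+12.1)+(7.5 × 10⁻⁴)(-2.02) = -3.7 × 10⁻³ → UNSTABLE
The 173–193 m interval has Δρ < 0: lighter water underlies denser water.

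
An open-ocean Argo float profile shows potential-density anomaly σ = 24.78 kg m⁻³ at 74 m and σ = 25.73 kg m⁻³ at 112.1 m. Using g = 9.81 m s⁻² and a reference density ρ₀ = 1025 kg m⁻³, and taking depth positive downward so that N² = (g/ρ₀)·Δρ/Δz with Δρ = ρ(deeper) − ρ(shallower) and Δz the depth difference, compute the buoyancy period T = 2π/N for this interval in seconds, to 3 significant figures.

407 s

Δρ = 1025.73 − 1024.78 = 0.95 kg m⁻³ over Δz = 112.1 − 74 = 38.1 m.
N² = (9.81/1025) × (0.95/38.1) = 2.3864 × 10⁻⁴ s⁻².
N = √(2.3864 × 10⁻⁴) = 0.015448 rad s⁻¹, so T = 2π/N = 406.73 s ≈ 407 s.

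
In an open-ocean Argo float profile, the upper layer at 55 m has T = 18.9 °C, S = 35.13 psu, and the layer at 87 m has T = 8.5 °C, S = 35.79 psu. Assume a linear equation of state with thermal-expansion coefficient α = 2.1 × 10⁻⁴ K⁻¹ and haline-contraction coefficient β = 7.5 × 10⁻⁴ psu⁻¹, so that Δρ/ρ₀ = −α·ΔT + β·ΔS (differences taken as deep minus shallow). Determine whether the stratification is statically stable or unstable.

ΔT = 8.5 − 18.9 = -10.4 K and ΔS = 35.79 − 35.13 = +0.66 psu (deep − shallow).
−αΔT = 2.184 × 10⁻³; βΔS = 4.95 × 10⁻⁴; sum Δρ/ρ₀ = 2.679 × 10⁻³.
Δρ/ρ₀ > 0, so Δρ > 0: deeper water is denser → statically stable.

stable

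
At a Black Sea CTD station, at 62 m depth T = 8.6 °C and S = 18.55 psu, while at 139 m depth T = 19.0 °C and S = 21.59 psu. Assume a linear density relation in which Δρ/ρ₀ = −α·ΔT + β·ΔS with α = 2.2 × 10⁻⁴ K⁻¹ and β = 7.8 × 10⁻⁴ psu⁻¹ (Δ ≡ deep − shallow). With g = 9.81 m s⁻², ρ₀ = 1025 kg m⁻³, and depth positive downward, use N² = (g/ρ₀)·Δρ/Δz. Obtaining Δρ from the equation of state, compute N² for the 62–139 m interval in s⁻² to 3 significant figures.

ΔT = +10.4 K, ΔS = +3.04 psu (deep − shallow).
Δρ/ρ₀ = −αΔT + βΔS = -2.288 × 10⁻³ + 2.3712 × 10⁻³ = 8.32 × 10⁻⁵, so Δρ ≈ 0.08528 kg m⁻³.
N² = (g/ρ₀)·Δρ/Δz = g·(Δρ/ρ₀)/Δz = 9.81 × 8.32 × 10⁻⁵ / 77 = 1.0600 × 10⁻⁵ s⁻² ≈ 1.06 × 10⁻⁵ s⁻².

1.06 × 10⁻⁵ s⁻²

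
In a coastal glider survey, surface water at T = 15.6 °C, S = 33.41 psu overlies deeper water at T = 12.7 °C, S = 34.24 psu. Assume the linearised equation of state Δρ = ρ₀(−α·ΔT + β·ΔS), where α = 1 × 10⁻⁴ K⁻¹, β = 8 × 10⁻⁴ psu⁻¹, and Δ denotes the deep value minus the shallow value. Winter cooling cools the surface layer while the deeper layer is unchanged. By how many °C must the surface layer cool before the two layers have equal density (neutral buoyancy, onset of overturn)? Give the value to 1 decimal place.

9.5 °C

Neutral buoyancy requires Δρ = 0, i.e. −α(T_deep − T_surf′) + β(S_deep − S_surf) = 0.
T_surf′ = T_deep − (β/α)·ΔS = 12.7 − (8 × 10⁻⁴/1 × 10⁻⁴)·(+0.83) = 6.060 °C.
Cooling required: 15.6 − (6.060) = 9.540 °C.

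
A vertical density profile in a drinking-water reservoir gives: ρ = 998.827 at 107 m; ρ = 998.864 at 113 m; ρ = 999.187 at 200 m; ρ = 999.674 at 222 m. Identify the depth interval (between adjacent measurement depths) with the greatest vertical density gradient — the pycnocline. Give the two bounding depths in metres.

200–222 m

Compute the density gradient over each adjacent pair:
  107–113 m: Δρ/Δz = 0.037/6 = 6.2 × 10⁻³ kg m⁻⁴
  113–200 m: Δρ/Δz = 0.323/87 = 3.7 × 10⁻³ kg m⁻⁴
  200–222 m: Δρ/Δz = 0.487/22 = 0.022 kg m⁻⁴
The largest gradient is in the 200–222 m interval — the pycnocline.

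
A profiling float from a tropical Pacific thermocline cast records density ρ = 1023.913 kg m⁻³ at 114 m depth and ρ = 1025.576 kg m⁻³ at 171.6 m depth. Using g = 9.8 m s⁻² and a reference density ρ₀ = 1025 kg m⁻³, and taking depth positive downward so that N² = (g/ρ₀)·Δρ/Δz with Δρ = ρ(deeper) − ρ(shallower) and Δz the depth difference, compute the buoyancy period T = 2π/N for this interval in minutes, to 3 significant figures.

Δρ = 1025.576 − 1023.913 = 1.663 kg m⁻³ over Δz = 171.6 − 114 = 57.6 m.
N² = (9.8/1025) × (1.663/57.6) = 2.7604 × 10⁻⁴ s⁻².
N = √(2.7604 × 10⁻⁴) = 0.016614 rad s⁻¹, so T = 2π/N = 378.19 s = 6.3032 min ≈ 6.30 min.

6.30 min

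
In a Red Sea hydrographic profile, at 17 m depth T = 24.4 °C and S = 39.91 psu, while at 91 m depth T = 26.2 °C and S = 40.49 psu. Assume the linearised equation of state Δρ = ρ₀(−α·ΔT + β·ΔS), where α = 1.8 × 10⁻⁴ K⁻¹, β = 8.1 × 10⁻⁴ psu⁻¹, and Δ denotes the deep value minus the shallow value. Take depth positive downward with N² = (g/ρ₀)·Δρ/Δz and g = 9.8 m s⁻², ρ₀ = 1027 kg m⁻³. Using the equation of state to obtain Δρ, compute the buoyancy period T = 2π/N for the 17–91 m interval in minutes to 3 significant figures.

ΔT = +1.8 K, ΔS = +0.58 psu (deep − shallow).
Δρ/ρ₀ = −αΔT + βΔS = -3.24 × 10⁻⁴ + 4.698 × 10⁻⁴ = 1.458 × 10⁻⁴, so Δρ ≈ 0.1497 kg m⁻³.
N² = (g/ρ₀)·Δρ/Δz = g·(Δρ/ρ₀)/Δz = 9.8 × 1.458 × 10⁻⁴ / 74 = 1.9309 × 10⁻⁵ s⁻².
N = √(1.9309 × 10⁻⁵) = 4.3942 × 10⁻³ rad s⁻¹ → T = 2π/N = 1.4299 × 10³ s = 23.832 min ≈ 23.8 min.

23.8 min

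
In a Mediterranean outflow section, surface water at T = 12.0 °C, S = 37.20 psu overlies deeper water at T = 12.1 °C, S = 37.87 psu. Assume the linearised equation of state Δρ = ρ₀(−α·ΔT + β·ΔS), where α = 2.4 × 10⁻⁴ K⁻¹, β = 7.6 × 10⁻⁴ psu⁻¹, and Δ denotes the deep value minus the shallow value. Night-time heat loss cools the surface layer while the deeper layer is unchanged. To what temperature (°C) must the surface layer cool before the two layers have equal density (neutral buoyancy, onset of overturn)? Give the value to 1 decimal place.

10.0 °C

Neutral buoyancy requires Δρ = 0, i.e. −α(T_deep − T_surf′) + β(S_deep − S_surf) = 0.
T_surf′ = T_deep − (β/α)·ΔS = 12.1 − (7.6 × 10⁻⁴/2.4 × 10⁻⁴)·(+0.67) = 9.978 °C.
Cooling required: 12.0 − (9.978) = 2.022 °C.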